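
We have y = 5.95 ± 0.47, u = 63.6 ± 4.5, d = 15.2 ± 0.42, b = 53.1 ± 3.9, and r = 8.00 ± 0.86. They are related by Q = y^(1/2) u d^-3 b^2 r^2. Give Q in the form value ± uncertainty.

Since Q is a product/quotient, work with relative uncertainties:
  (½·δy/y)² = (0.5×0.0790)² = 0.00156;  (1·δu/u)² = (1×0.0708)² = 0.00501;  (-3·δd/d)² = (-3×0.0276)² = 0.00687;  (2·δb/b)² = (2×0.0734)² = 0.0216;  (2·δr/r)² = (2×0.107)² = 0.0462
δQ/Q = √(0.0812) = 0.285
Q = 7970, so δQ = 0.285 × 7970 = 2270.

7970 ± 2270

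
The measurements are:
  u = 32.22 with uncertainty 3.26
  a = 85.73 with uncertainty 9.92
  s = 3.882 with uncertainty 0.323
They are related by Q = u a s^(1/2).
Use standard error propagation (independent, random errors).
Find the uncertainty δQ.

867

For a monomial Q ∝ u, a, s^(1/2), fractional errors add in quadrature:
  (1·δu/u)² = (1×0.101)² = 0.0102;  (1·δa/a)² = (1×0.116)² = 0.0134;  (½·δs/s)² = (0.5×0.0832)² = 0.00173
δQ/Q = √(0.0254) = 0.159
Q = 5442, so δQ = 0.159 × 5442 = 867.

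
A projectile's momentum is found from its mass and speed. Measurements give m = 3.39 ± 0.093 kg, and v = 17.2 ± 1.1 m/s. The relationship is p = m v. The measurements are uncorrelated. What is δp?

p is a product of powers, so relative uncertainties combine in quadrature:
  (1·δm/m)² = (1×0.0274)² = 0.000753;  (1·δv/v)² = (1×0.0640)² = 0.00409
δp/p = √(0.00484) = 0.0696
p = 58.3 kg·m/s, so δp = 0.0696 × 58.3 = 4.06 kg·m/s.

4.06 kg·m/s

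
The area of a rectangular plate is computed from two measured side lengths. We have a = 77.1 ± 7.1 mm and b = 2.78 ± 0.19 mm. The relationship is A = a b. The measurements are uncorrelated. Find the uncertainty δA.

Since A is a product/quotient, work with relative uncertainties:
  (1·δa/a)² = (1×0.0921)² = 0.00848;  (1·δb/b)² = (1×0.0683)² = 0.00467
δA/A = √(0.0132) = 0.115
A = 214 mm^2, so δA = 0.115 × 214 = 24.6 mm^2.

24.6 mm^2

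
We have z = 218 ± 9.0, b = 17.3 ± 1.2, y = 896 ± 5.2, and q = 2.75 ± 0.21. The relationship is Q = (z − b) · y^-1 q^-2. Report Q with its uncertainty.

0.0296 ± 0.00472

Let u = z − b = 201. δu = √(δz² + δb²) = √(81.0 + 1.44) = 9.08, so δu/u = 0.0452.
Q is then a monomial in u, y, q:
δQ/Q = √((δu/u)² + (-1·δy/y)² + (-2·δq/q)²) = √(0.00205 + 3.37e-05 + 0.0233) = 0.159
Q = 0.0296, so δQ = 0.159 × 0.0296 = 0.00472.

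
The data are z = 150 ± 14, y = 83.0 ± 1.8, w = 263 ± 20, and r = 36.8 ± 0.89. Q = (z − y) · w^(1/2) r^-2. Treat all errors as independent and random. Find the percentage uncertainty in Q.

21.9%

Let u = z − y = 67.0. δu = √(δz² + δy²) = √(196 + 3.24) = 14.1, so δu/u = 0.211.
Q is then a monomial in u, w, r:
δQ/Q = √((δu/u)² + (½·δw/w)² + (-2·δr/r)²) = √(0.0444 + 0.00145 + 0.00234) = 0.219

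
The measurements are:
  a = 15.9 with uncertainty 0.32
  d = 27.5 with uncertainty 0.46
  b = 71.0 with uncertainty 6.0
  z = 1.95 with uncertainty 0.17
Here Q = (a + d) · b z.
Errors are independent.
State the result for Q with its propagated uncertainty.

6010 ± 734

Let u = a + d = 43.4. δu = √(δa² + δd²) = √(0.102 + 0.212) = 0.560, so δu/u = 0.0129.
Q is then a monomial in u, b, z:
δQ/Q = √((δu/u)² + (1·δb/b)² + (1·δz/z)²) = √(0.000167 + 0.00714 + 0.00760) = 0.122
Q = 6010, so δQ = 0.122 × 6010 = 734.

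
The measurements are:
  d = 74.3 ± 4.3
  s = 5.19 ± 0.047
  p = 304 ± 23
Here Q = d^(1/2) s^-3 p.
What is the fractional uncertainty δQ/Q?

0.0854

Since Q is a product/quotient, work with relative uncertainties:
  (½·δd/d)² = (0.5×0.0579)² = 0.000837;  (-3·δs/s)² = (-3×0.00906)² = 0.000738;  (1·δp/p)² = (1×0.0757)² = 0.00572
δQ/Q = √(0.00730) = 0.0854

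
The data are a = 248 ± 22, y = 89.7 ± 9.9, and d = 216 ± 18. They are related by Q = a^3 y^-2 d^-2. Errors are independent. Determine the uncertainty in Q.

Products/powers → add relative errors in quadrature, weighted by exponent:
  (3·δa/a)² = (3×0.0887)² = 0.0708;  (-2·δy/y)² = (-2×0.110)² = 0.0487;  (-2·δd/d)² = (-2×0.0833)² = 0.0278
δQ/Q = √(0.147) = 0.384
Q = 0.0406, so δQ = 0.384 × 0.0406 = 0.0156.

0.0156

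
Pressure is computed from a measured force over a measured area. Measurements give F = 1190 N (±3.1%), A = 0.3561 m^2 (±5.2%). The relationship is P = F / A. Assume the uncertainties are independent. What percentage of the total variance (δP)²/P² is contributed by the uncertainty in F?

26.2%

(δP/P)² = (1·δF/F)² + (-1·δA/A)²
  F term: (1×0.0310)² = 0.000961
  A term: (-1×0.0520)² = 0.00270
Total = 0.00367. Share from F = 0.000961/0.00367 = 0.262.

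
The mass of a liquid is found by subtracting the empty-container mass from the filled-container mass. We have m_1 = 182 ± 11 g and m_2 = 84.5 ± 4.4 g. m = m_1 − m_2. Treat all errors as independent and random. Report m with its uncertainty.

97.5 ± 11.8 g

For a sum/difference, combine absolute errors in quadrature:
  (δm_1)² = 121;  (δm_2)² = 19.4
δm = √(140) = 11.8 g
m = 97.5 g.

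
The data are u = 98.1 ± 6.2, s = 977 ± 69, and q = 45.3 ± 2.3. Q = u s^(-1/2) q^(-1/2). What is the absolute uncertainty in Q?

Products/powers → add relative errors in quadrature, weighted by exponent:
  (1·δu/u)² = (1×0.0632)² = 0.00399;  (−½·δs/s)² = (-0.5×0.0706)² = 0.00125;  (−½·δq/q)² = (-0.5×0.0508)² = 0.000644
δQ/Q = √(0.00589) = 0.0767
Q = 0.466, so δQ = 0.0767 × 0.466 = 0.0358.

0.0358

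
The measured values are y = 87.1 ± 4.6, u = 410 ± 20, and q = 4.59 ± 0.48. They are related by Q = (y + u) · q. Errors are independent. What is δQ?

257

Let w = y + u = 497. δw = √(δy² + δu²) = √(21.2 + 400) = 20.5, so δw/w = 0.0413.
Q is then a monomial in w, q:
δQ/Q = √((δw/w)² + (1·δq/q)²) = √(0.00170 + 0.0109) = 0.112
Q = 2280, so δQ = 0.112 × 2280 = 257.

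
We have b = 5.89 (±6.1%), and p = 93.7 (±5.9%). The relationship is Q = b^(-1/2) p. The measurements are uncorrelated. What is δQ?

Each factor contributes (exponent × relative error)² to (δQ/Q)²:
  (−½·δb/b)² = (-0.5×0.0610)² = 0.000930;  (1·δp/p)² = (1×0.0590)² = 0.00348
δQ/Q = √(0.00441) = 0.0664
Q = 38.6, so δQ = 0.0664 × 38.6 = 2.56.

2.56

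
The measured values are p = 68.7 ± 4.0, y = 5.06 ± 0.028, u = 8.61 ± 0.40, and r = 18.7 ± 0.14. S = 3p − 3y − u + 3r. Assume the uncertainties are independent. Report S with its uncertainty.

238 ± 12.0

Each term contributes (cᵢ δxᵢ)² to (δS)²:
  (3·δp)² = 144;  (3·δy)² = 0.00706;  (δu)² = 0.160;  (3·δr)² = 0.176
δS = √(144) = 12.0
S = 238.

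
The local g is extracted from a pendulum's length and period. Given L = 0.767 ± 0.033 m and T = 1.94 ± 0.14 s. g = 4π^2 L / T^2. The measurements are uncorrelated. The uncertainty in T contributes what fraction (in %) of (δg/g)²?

(δg/g)² = (1·δL/L)² + (-2·δT/T)²
  L term: (1×0.0430)² = 0.00185
  T term: (-2×0.0722)² = 0.0208
Total = 0.0227. Share from T = 0.0208/0.0227 = 0.918.

91.8%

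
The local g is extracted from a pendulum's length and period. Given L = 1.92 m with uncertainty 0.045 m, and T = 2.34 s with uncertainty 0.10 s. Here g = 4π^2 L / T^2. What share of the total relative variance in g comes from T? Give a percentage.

93.0%

(δg/g)² = (1·δL/L)² + (-2·δT/T)²
  L term: (1×0.0234)² = 0.000549
  T term: (-2×0.0427)² = 0.00731
Total = 0.00785. Share from T = 0.00731/0.00785 = 0.930.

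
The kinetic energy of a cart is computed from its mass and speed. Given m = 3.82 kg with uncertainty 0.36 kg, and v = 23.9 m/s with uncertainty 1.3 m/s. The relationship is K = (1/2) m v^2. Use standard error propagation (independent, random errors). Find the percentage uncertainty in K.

14.4%

Since K is a product/quotient, work with relative uncertainties:
  (1·δm/m)² = (1×0.0942)² = 0.00888;  (2·δv/v)² = (2×0.0544)² = 0.0118
δK/K = √(0.0207) = 0.144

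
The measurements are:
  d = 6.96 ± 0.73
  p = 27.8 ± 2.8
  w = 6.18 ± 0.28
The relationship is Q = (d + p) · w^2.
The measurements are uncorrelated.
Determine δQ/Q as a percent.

Let u = d + p = 34.8. δu = √(δd² + δp²) = √(0.533 + 7.84) = 2.89, so δu/u = 0.0832.
Q is then a monomial in u, w:
δQ/Q = √((δu/u)² + (2·δw/w)²) = √(0.00693 + 0.00821) = 0.123

12.3%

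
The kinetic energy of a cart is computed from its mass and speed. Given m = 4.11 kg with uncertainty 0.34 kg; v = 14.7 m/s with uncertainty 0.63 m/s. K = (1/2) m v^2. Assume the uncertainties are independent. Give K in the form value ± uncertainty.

Each factor contributes (exponent × relative error)² to (δK/K)²:
  (1·δm/m)² = (1×0.0827)² = 0.00684;  (2·δv/v)² = (2×0.0429)² = 0.00735
δK/K = √(0.0142) = 0.119
K = 444 J, so δK = 0.119 × 444 = 52.9 J.

444 ± 52.9 J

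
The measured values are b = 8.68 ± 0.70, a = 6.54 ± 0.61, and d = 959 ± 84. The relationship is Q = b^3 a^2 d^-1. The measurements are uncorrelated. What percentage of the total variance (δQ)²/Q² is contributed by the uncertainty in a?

(δQ/Q)² = (3·δb/b)² + (2·δa/a)² + (-1·δd/d)²
  b term: (3×0.0806)² = 0.0585
  a term: (2×0.0933)² = 0.0348
  d term: (-1×0.0876)² = 0.00767
Total = 0.101. Share from a = 0.0348/0.101 = 0.345.

34.5%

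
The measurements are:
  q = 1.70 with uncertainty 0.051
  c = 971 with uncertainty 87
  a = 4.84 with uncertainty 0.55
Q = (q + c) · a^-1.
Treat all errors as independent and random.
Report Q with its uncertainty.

201 ± 29.1

Let u = q + c = 973. δu = √(δq² + δc²) = √(0.00260 + 7570) = 87.0, so δu/u = 0.0894.
Q is then a monomial in u, a:
δQ/Q = √((δu/u)² + (-1·δa/a)²) = √(0.00800 + 0.0129) = 0.145
Q = 201, so δQ = 0.145 × 201 = 29.1.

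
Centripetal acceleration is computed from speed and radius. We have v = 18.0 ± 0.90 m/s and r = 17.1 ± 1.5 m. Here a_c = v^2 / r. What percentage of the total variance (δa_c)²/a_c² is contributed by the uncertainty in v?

56.5%

(δa_c/a_c)² = (2·δv/v)² + (-1·δr/r)²
  v term: (2×0.0500)² = 0.0100
  r term: (-1×0.0877)² = 0.00769
Total = 0.0177. Share from v = 0.0100/0.0177 = 0.565.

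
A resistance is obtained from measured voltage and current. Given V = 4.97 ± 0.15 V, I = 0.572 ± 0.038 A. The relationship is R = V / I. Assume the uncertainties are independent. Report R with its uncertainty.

8.69 ± 0.634 Ω

R is a product of powers, so relative uncertainties combine in quadrature:
  (1·δV/V)² = (1×0.0302)² = 0.000911;  (-1·δI/I)² = (-1×0.0664)² = 0.00441
δR/R = √(0.00532) = 0.0730
R = 8.69 Ω, so δR = 0.0730 × 8.69 = 0.634 Ω.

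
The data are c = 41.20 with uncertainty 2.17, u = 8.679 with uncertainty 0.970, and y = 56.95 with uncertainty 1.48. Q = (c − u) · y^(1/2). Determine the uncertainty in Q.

18.2

Let w = c − u = 32.52. δw = √(δc² + δu²) = √(4.71 + 0.941) = 2.38, so δw/w = 0.0731.
Q is then a monomial in w, y:
δQ/Q = √((δw/w)² + (½·δy/y)²) = √(0.00534 + 0.000169) = 0.0742
Q = 245.4, so δQ = 0.0742 × 245.4 = 18.2.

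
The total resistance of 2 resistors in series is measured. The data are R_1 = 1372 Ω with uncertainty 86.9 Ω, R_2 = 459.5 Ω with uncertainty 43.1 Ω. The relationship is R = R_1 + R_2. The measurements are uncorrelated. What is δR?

For a sum/difference, combine absolute errors in quadrature:
  (δR_1)² = 7550;  (δR_2)² = 1860
δR = √(9410) = 97.0 Ω

97.0 Ω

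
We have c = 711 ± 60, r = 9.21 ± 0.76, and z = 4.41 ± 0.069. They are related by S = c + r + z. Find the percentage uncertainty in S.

8.28%

S is a linear combination, so absolute uncertainties add in quadrature:
  (δc)² = 3600;  (δr)² = 0.578;  (δz)² = 0.00476
δS = √(3600) = 60.0
S = 725, so δS/S = 60.0/725 = 0.0828.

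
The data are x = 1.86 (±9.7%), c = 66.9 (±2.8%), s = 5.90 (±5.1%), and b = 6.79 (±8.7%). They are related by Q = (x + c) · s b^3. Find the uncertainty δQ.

34000

Let u = x + c = 68.8. δu = √(δx² + δc²) = √(0.0326 + 3.51) = 1.88, so δu/u = 0.0274.
Q is then a monomial in u, s, b:
δQ/Q = √((δu/u)² + (1·δs/s)² + (3·δb/b)²) = √(0.000749 + 0.00260 + 0.0681) = 0.267
Q = 1.27e+05, so δQ = 0.267 × 1.27e+05 = 34000.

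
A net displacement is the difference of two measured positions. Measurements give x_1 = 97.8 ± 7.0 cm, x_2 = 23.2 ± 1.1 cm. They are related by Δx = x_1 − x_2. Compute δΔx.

Each term contributes (cᵢ δxᵢ)² to (δΔx)²:
  (δx_1)² = 49.0;  (δx_2)² = 1.21
δΔx = √(50.2) = 7.09 cm

7.09 cm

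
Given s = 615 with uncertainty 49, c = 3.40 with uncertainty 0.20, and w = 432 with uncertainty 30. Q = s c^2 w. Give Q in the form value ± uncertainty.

(3.07 ± 0.486) × 10^6

Since Q is a product/quotient, work with relative uncertainties:
  (1·δs/s)² = (1×0.0797)² = 0.00635;  (2·δc/c)² = (2×0.0588)² = 0.0138;  (1·δw/w)² = (1×0.0694)² = 0.00482
δQ/Q = √(0.0250) = 0.158
Q = 3.07e+06, so δQ = 0.158 × 3.07e+06 = 4.86e+05.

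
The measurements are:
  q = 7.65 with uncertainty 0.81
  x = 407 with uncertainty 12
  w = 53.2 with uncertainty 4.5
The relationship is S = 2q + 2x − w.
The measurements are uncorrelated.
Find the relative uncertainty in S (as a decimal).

Sums and differences: (δS)² = Σ (cᵢ δxᵢ)².
  (2·δq)² = 2.62;  (2·δx)² = 576;  (δw)² = 20.2
δS = √(599) = 24.5
S = 776, so δS/S = 24.5/776 = 0.0315.

0.0315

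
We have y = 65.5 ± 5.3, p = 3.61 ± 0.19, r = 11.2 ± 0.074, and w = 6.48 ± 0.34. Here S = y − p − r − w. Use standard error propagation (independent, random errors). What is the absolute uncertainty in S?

For a sum/difference, combine absolute errors in quadrature:
  (δy)² = 28.1;  (δp)² = 0.0361;  (δr)² = 0.00548;  (δw)² = 0.116
δS = √(28.2) = 5.31

5.31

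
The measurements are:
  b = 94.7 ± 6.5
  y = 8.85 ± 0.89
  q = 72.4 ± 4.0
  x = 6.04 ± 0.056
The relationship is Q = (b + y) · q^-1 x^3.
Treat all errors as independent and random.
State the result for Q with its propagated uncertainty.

Let u = b + y = 104. δu = √(δb² + δy²) = √(42.2 + 0.792) = 6.56, so δu/u = 0.0634.
Q is then a monomial in u, q, x:
δQ/Q = √((δu/u)² + (-1·δq/q)² + (3·δx/x)²) = √(0.00401 + 0.00305 + 0.000774) = 0.0885
Q = 315, so δQ = 0.0885 × 315 = 27.9.

315 ± 27.9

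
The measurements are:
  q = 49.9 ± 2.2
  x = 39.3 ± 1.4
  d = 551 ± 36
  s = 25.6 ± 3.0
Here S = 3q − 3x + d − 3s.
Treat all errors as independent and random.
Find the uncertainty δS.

37.9

For a sum/difference, combine absolute errors in quadrature:
  (3·δq)² = 43.6;  (3·δx)² = 17.6;  (δd)² = 1300;  (3·δs)² = 81.0
δS = √(1440) = 37.9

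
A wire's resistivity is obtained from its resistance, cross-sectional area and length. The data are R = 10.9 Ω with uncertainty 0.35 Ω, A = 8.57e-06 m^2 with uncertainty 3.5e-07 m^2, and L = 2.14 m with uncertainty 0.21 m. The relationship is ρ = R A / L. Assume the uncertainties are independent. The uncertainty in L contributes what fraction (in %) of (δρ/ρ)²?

78.1%

(δρ/ρ)² = (1·δR/R)² + (1·δA/A)² + (-1·δL/L)²
  R term: (1×0.0321)² = 0.00103
  A term: (1×0.0408)² = 0.00167
  L term: (-1×0.0981)² = 0.00963
Total = 0.0123. Share from L = 0.00963/0.0123 = 0.781.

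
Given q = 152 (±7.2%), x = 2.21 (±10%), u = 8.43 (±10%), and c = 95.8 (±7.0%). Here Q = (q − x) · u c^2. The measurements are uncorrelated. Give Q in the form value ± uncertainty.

Let w = q − x = 150. δw = √(δq² + δx²) = √(120 + 0.0488) = 10.9, so δw/w = 0.0731.
Q is then a monomial in w, u, c:
δQ/Q = √((δw/w)² + (1·δu/u)² + (2·δc/c)²) = √(0.00534 + 0.0100 + 0.0196) = 0.187
Q = 1.16e+07, so δQ = 0.187 × 1.16e+07 = 2.17e+06.

(1.16 ± 0.217) × 10^7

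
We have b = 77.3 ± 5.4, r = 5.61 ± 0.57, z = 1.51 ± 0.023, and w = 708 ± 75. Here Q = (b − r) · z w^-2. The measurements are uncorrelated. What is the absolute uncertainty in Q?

4.87e-05

Let u = b − r = 71.7. δu = √(δb² + δr²) = √(29.2 + 0.325) = 5.43, so δu/u = 0.0757.
Q is then a monomial in u, z, w:
δQ/Q = √((δu/u)² + (1·δz/z)² + (-2·δw/w)²) = √(0.00574 + 0.000232 + 0.0449) = 0.226
Q = 0.000216, so δQ = 0.226 × 0.000216 = 4.87e-05.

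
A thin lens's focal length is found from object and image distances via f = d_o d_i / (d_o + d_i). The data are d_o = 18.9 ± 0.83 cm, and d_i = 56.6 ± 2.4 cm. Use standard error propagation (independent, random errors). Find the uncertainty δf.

∂f/∂d_o = (d_i/(d_o+d_i))² = 0.562;  ∂f/∂d_i = (d_o/(d_o+d_i))² = 0.0627
δf = √((∂f/∂d_o · δd_o)² + (∂f/∂d_i · δd_i)²) = √(0.218 + 0.0226) = 0.490 cm

0.490 cm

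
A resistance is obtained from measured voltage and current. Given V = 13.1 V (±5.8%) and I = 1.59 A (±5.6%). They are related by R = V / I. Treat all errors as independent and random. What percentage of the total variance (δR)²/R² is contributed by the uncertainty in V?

51.8%

(δR/R)² = (1·δV/V)² + (-1·δI/I)²
  V term: (1×0.0580)² = 0.00336
  I term: (-1×0.0560)² = 0.00314
Total = 0.00650. Share from V = 0.00336/0.00650 = 0.518.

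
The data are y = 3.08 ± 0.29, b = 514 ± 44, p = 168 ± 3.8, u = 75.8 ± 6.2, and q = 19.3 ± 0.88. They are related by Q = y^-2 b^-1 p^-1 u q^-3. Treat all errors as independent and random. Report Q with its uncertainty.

(1.29 ± 0.337) × 10^-8

For a monomial Q ∝ y^-2, b^-1, p^-1, u, q^-3, fractional errors add in quadrature:
  (-2·δy/y)² = (-2×0.0942)² = 0.0355;  (-1·δb/b)² = (-1×0.0856)² = 0.00733;  (-1·δp/p)² = (-1×0.0226)² = 0.000512;  (1·δu/u)² = (1×0.0818)² = 0.00669;  (-3·δq/q)² = (-3×0.0456)² = 0.0187
δQ/Q = √(0.0687) = 0.262
Q = 1.29e-08, so δQ = 0.262 × 1.29e-08 = 3.37e-09.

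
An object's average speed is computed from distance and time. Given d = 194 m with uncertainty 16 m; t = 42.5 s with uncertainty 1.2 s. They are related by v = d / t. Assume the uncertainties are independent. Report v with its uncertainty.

v is a product of powers, so relative uncertainties combine in quadrature:
  (1·δd/d)² = (1×0.0825)² = 0.00680;  (-1·δt/t)² = (-1×0.0282)² = 0.000797
δv/v = √(0.00760) = 0.0872
v = 4.56 m/s, so δv = 0.0872 × 4.56 = 0.398 m/s.

4.56 ± 0.398 m/s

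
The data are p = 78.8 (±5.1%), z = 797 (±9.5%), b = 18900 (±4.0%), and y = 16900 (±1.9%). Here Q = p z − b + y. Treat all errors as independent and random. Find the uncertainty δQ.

6820

Let w = p·z = 62800. δw/w = √((1·δp/p)² + (1·δz/z)²) = √(0.00260 + 0.00903) = 0.108, so δw = 6770.
Q = w − b + y: δQ = √(δw² + δb² + δy²) = √(4.59e+07 + 5.72e+05 + 1.03e+05) = 6820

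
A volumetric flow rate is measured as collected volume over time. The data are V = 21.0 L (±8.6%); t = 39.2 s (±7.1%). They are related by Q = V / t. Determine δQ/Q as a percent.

Each factor contributes (exponent × relative error)² to (δQ/Q)²:
  (1·δV/V)² = (1×0.0860)² = 0.00740;  (-1·δt/t)² = (-1×0.0710)² = 0.00504
δQ/Q = √(0.0124) = 0.112

11.2%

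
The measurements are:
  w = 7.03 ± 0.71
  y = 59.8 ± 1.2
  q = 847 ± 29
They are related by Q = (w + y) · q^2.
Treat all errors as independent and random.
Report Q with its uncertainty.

(4.79 ± 0.343) × 10^7

Let u = w + y = 66.8. δu = √(δw² + δy²) = √(0.504 + 1.44) = 1.39, so δu/u = 0.0209.
Q is then a monomial in u, q:
δQ/Q = √((δu/u)² + (2·δq/q)²) = √(0.000435 + 0.00469) = 0.0716
Q = 4.79e+07, so δQ = 0.0716 × 4.79e+07 = 3.43e+06.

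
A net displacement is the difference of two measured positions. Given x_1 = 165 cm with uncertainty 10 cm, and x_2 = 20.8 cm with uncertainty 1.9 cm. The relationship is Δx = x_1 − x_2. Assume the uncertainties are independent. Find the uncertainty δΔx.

10.2 cm

Absolute uncertainties add in quadrature for a linear combination:
  (δx_1)² = 100;  (δx_2)² = 3.61
δΔx = √(104) = 10.2 cm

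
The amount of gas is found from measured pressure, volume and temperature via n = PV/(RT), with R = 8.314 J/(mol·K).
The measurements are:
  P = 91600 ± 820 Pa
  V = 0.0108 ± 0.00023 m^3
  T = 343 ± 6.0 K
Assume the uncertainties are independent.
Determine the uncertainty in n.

0.0101 mol

n is a product of powers, so relative uncertainties combine in quadrature:
  (1·δP/P)² = (1×0.00895)² = 8.01e-05;  (1·δV/V)² = (1×0.0213)² = 0.000454;  (-1·δT/T)² = (-1×0.0175)² = 0.000306
δn/n = √(0.000840) = 0.0290
n = 0.347 mol, so δn = 0.0290 × 0.347 = 0.0101 mol.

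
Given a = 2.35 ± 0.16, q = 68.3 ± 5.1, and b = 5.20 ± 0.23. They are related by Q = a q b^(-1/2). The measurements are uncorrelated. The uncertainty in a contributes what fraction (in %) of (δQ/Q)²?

(δQ/Q)² = (1·δa/a)² + (1·δq/q)² + (−½·δb/b)²
  a term: (1×0.0681)² = 0.00464
  q term: (1×0.0747)² = 0.00558
  b term: (-0.5×0.0442)² = 0.000489
Total = 0.0107. Share from a = 0.00464/0.0107 = 0.433.

43.3%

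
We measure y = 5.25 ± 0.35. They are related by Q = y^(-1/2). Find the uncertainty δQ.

0.0145

Relative error in a monomial: (δQ/Q)² = Σ (nᵢ · δxᵢ/xᵢ)².
  (−½·δy/y)² = (-0.5×0.0667)² = 0.00111
δQ/Q = √(0.00111) = 0.0333
Q = 0.436, so δQ = 0.0333 × 0.436 = 0.0145.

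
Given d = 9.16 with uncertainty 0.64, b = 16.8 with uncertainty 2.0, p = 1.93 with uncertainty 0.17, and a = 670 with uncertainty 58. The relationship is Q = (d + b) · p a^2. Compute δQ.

4.73e+06

Let u = d + b = 26.0. δu = √(δd² + δb²) = √(0.410 + 4.00) = 2.10, so δu/u = 0.0809.
Q is then a monomial in u, p, a:
δQ/Q = √((δu/u)² + (1·δp/p)² + (2·δa/a)²) = √(0.00654 + 0.00776 + 0.0300) = 0.210
Q = 2.25e+07, so δQ = 0.210 × 2.25e+07 = 4.73e+06.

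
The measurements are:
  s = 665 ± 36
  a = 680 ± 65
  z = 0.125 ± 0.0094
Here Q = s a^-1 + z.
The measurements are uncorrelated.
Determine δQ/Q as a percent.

9.78%

Let p = s·a^-1 = 0.978. δp/p = √((1·δs/s)² + (-1·δa/a)²) = √(0.00293 + 0.00914) = 0.110, so δp = 0.107.
Q = p + z: δQ = √(δp² + δz²) = √(0.0115 + 8.84e-05) = 0.108
Q = 1.10, so δQ/Q = 0.108/1.10 = 0.0978.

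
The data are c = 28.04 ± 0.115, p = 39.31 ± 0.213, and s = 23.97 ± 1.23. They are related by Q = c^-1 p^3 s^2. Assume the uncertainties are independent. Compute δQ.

Q is a product of powers, so relative uncertainties combine in quadrature:
  (-1·δc/c)² = (-1×0.00410)² = 1.68e-05;  (3·δp/p)² = (3×0.00542)² = 0.000264;  (2·δs/s)² = (2×0.0513)² = 0.0105
δQ/Q = √(0.0108) = 0.104
Q = 1.245e+06, so δQ = 0.104 × 1.245e+06 = 1.29e+05.

1.29e+05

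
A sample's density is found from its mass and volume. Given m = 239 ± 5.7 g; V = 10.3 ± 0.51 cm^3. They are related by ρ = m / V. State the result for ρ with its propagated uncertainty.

Since ρ is a product/quotient, work with relative uncertainties:
  (1·δm/m)² = (1×0.0238)² = 0.000569;  (-1·δV/V)² = (-1×0.0495)² = 0.00245
δρ/ρ = √(0.00302) = 0.0550
ρ = 23.2 g/cm^3, so δρ = 0.0550 × 23.2 = 1.28 g/cm^3.

23.2 ± 1.28 g/cm^3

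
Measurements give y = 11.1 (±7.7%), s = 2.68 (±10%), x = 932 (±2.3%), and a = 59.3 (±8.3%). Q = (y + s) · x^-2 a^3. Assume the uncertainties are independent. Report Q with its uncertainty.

3.31 ± 0.865

Let u = y + s = 13.8. δu = √(δy² + δs²) = √(0.731 + 0.0718) = 0.896, so δu/u = 0.0650.
Q is then a monomial in u, x, a:
δQ/Q = √((δu/u)² + (-2·δx/x)² + (3·δa/a)²) = √(0.00423 + 0.00212 + 0.0620) = 0.261
Q = 3.31, so δQ = 0.261 × 3.31 = 0.865.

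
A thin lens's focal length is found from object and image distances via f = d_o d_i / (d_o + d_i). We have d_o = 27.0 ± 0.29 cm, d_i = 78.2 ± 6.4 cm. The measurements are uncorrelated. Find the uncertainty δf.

∂f/∂d_o = (d_i/(d_o+d_i))² = 0.553;  ∂f/∂d_i = (d_o/(d_o+d_i))² = 0.0659
δf = √((∂f/∂d_o · δd_o)² + (∂f/∂d_i · δd_i)²) = √(0.0257 + 0.178) = 0.451 cm

0.451 cm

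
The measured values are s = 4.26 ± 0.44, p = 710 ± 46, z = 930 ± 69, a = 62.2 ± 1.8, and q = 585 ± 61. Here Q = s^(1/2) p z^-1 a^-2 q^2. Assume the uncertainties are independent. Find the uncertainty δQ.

33.9

Each factor contributes (exponent × relative error)² to (δQ/Q)²:
  (½·δs/s)² = (0.5×0.103)² = 0.00267;  (1·δp/p)² = (1×0.0648)² = 0.00420;  (-1·δz/z)² = (-1×0.0742)² = 0.00550;  (-2·δa/a)² = (-2×0.0289)² = 0.00335;  (2·δq/q)² = (2×0.104)² = 0.0435
δQ/Q = √(0.0592) = 0.243
Q = 139, so δQ = 0.243 × 139 = 33.9.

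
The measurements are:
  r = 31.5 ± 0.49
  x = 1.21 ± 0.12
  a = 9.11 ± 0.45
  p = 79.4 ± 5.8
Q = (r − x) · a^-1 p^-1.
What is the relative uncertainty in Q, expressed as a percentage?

Let u = r − x = 30.3. δu = √(δr² + δx²) = √(0.240 + 0.0144) = 0.504, so δu/u = 0.0167.
Q is then a monomial in u, a, p:
δQ/Q = √((δu/u)² + (-1·δa/a)² + (-1·δp/p)²) = √(0.000277 + 0.00244 + 0.00534) = 0.0897

8.97%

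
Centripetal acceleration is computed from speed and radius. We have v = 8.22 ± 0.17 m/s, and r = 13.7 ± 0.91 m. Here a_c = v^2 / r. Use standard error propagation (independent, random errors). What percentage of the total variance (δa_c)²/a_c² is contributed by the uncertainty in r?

72.1%

(δa_c/a_c)² = (2·δv/v)² + (-1·δr/r)²
  v term: (2×0.0207)² = 0.00171
  r term: (-1×0.0664)² = 0.00441
Total = 0.00612. Share from r = 0.00441/0.00612 = 0.721.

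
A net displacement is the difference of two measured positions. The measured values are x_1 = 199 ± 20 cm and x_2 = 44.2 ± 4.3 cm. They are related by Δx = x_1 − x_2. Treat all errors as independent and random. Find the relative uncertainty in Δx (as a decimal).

0.132

Δx is a linear combination, so absolute uncertainties add in quadrature:
  (δx_1)² = 400;  (δx_2)² = 18.5
δΔx = √(418) = 20.5 cm
Δx = 155 cm, so δΔx/Δx = 20.5/155 = 0.132.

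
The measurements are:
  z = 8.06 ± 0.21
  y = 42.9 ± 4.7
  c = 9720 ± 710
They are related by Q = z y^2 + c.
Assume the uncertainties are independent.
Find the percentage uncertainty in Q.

13.6%

Let p = z·y^2 = 14800. δp/p = √((1·δz/z)² + (2·δy/y)²) = √(0.000679 + 0.0480) = 0.221, so δp = 3270.
Q = p + c: δQ = √(δp² + δc²) = √(1.07e+07 + 5.04e+05) = 3350
Q = 24600, so δQ/Q = 3350/24600 = 0.136.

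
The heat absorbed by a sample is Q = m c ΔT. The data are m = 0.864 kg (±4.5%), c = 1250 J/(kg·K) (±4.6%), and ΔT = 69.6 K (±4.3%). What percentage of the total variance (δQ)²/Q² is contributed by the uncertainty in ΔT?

(δQ/Q)² = (1·δm/m)² + (1·δc/c)² + (1·δΔT/ΔT)²
  m term: (1×0.0450)² = 0.00202
  c term: (1×0.0460)² = 0.00212
  ΔT term: (1×0.0430)² = 0.00185
Total = 0.00599. Share from ΔT = 0.00185/0.00599 = 0.309.

30.9%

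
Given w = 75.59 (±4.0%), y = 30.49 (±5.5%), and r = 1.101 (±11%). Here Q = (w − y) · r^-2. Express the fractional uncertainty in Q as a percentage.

23.3%

Let u = w − y = 45.10. δu = √(δw² + δy²) = √(9.14 + 2.81) = 3.46, so δu/u = 0.0767.
Q is then a monomial in u, r:
δQ/Q = √((δu/u)² + (-2·δr/r)²) = √(0.00588 + 0.0484) = 0.233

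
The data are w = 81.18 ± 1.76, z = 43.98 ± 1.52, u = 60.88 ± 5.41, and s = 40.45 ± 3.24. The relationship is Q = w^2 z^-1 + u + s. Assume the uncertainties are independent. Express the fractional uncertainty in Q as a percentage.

Let p = w^2·z^-1 = 149.8. δp/p = √((2·δw/w)² + (-1·δz/z)²) = √(0.00188 + 0.00119) = 0.0554, so δp = 8.31.
Q = p + u + s: δQ = √(δp² + δu² + δs²) = √(69.0 + 29.3 + 10.5) = 10.4
Q = 251.2, so δQ/Q = 10.4/251.2 = 0.0415.

4.15%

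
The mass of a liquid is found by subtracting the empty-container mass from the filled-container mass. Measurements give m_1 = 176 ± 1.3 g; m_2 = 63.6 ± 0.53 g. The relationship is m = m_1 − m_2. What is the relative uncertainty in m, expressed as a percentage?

Absolute uncertainties add in quadrature for a linear combination:
  (δm_1)² = 1.69;  (δm_2)² = 0.281
δm = √(1.97) = 1.40 g
m = 112 g, so δm/m = 1.40/112 = 0.0125.

1.25%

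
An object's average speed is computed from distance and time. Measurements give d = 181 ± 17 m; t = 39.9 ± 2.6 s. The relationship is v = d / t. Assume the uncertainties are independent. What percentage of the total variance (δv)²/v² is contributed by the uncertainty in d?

67.5%

(δv/v)² = (1·δd/d)² + (-1·δt/t)²
  d term: (1×0.0939)² = 0.00882
  t term: (-1×0.0652)² = 0.00425
Total = 0.0131. Share from d = 0.00882/0.0131 = 0.675.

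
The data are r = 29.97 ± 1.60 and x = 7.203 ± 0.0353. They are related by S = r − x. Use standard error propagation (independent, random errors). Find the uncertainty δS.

S is a linear combination, so absolute uncertainties add in quadrature:
  (δr)² = 2.56;  (δx)² = 0.00125
δS = √(2.56) = 1.60

1.60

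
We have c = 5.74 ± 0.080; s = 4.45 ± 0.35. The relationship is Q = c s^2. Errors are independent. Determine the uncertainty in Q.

Q is a product of powers, so relative uncertainties combine in quadrature:
  (1·δc/c)² = (1×0.0139)² = 0.000194;  (2·δs/s)² = (2×0.0787)² = 0.0247
δQ/Q = √(0.0249) = 0.158
Q = 114, so δQ = 0.158 × 114 = 18.0.

18.0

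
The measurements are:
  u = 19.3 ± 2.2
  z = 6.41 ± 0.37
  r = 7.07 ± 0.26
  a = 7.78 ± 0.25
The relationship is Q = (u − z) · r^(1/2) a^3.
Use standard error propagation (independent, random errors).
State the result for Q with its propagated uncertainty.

Let w = u − z = 12.9. δw = √(δu² + δz²) = √(4.84 + 0.137) = 2.23, so δw/w = 0.173.
Q is then a monomial in w, r, a:
δQ/Q = √((δw/w)² + (½·δr/r)² + (3·δa/a)²) = √(0.0300 + 0.000338 + 0.00929) = 0.199
Q = 16100, so δQ = 0.199 × 16100 = 3210.

16100 ± 3210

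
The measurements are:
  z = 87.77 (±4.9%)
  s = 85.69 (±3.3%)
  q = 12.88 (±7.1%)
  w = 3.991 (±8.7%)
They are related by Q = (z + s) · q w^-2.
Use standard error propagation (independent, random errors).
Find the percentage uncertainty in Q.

19.0%

Let u = z + s = 173.5. δu = √(δz² + δs²) = √(18.5 + 8.00) = 5.15, so δu/u = 0.0297.
Q is then a monomial in u, q, w:
δQ/Q = √((δu/u)² + (1·δq/q)² + (-2·δw/w)²) = √(0.000880 + 0.00504 + 0.0303) = 0.190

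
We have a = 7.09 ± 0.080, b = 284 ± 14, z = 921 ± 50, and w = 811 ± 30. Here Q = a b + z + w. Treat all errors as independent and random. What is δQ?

117

Let p = a·b = 2010. δp/p = √((1·δa/a)² + (1·δb/b)²) = √(0.000127 + 0.00243) = 0.0506, so δp = 102.
Q = p + z + w: δQ = √(δp² + δz² + δw²) = √(10400 + 2500 + 900) = 117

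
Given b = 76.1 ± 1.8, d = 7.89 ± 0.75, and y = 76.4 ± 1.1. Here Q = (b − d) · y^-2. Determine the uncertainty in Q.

0.000474

Let u = b − d = 68.2. δu = √(δb² + δd²) = √(3.24 + 0.562) = 1.95, so δu/u = 0.0286.
Q is then a monomial in u, y:
δQ/Q = √((δu/u)² + (-2·δy/y)²) = √(0.000817 + 0.000829) = 0.0406
Q = 0.0117, so δQ = 0.0406 × 0.0117 = 0.000474.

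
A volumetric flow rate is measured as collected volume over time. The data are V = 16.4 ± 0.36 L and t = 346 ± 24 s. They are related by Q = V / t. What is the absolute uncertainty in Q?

Products/powers → add relative errors in quadrature, weighted by exponent:
  (1·δV/V)² = (1×0.0220)² = 0.000482;  (-1·δt/t)² = (-1×0.0694)² = 0.00481
δQ/Q = √(0.00529) = 0.0728
Q = 0.0474 L/s, so δQ = 0.0728 × 0.0474 = 0.00345 L/s.

0.00345 L/s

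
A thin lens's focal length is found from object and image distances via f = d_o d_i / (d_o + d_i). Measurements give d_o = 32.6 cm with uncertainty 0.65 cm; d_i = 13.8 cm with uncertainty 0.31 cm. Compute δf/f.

0.0169

∂f/∂d_o = (d_i/(d_o+d_i))² = 0.0885;  ∂f/∂d_i = (d_o/(d_o+d_i))² = 0.494
δf = √((∂f/∂d_o · δd_o)² + (∂f/∂d_i · δd_i)²) = √(0.00331 + 0.0234) = 0.163 cm
f = 9.70 cm, so δf/f = 0.163/9.70 = 0.0169.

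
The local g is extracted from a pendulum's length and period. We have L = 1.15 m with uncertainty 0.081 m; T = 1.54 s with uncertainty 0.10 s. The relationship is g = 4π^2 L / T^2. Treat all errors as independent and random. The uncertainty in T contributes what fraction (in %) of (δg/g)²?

77.3%

(δg/g)² = (1·δL/L)² + (-2·δT/T)²
  L term: (1×0.0704)² = 0.00496
  T term: (-2×0.0649)² = 0.0169
Total = 0.0218. Share from T = 0.0169/0.0218 = 0.773.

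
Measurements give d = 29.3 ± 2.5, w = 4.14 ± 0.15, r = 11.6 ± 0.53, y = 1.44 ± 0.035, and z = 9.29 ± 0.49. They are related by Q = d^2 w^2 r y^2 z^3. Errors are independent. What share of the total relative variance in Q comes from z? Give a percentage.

(δQ/Q)² = (2·δd/d)² + (2·δw/w)² + (1·δr/r)² + (2·δy/y)² + (3·δz/z)²
  d term: (2×0.0853)² = 0.0291
  w term: (2×0.0362)² = 0.00525
  r term: (1×0.0457)² = 0.00209
  y term: (2×0.0243)² = 0.00236
  z term: (3×0.0527)² = 0.0250
Total = 0.0639. Share from z = 0.0250/0.0639 = 0.392.

39.2%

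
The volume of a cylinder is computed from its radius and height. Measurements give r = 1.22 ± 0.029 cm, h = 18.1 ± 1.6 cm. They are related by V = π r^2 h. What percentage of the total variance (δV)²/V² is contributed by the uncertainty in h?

77.6%

(δV/V)² = (2·δr/r)² + (1·δh/h)²
  r term: (2×0.0238)² = 0.00226
  h term: (1×0.0884)² = 0.00781
Total = 0.0101. Share from h = 0.00781/0.0101 = 0.776.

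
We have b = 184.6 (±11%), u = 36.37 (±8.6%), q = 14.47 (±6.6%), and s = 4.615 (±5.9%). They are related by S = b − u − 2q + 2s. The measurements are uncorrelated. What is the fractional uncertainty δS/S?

For a sum/difference, combine absolute errors in quadrature:
  (δb)² = 412;  (δu)² = 9.78;  (2·δq)² = 3.65;  (2·δs)² = 0.297
δS = √(426) = 20.6
S = 128.5, so δS/S = 20.6/128.5 = 0.161.

0.161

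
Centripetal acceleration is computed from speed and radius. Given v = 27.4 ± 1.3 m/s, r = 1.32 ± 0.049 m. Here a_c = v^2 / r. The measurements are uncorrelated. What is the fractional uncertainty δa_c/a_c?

0.102

Since a_c is a product/quotient, work with relative uncertainties:
  (2·δv/v)² = (2×0.0474)² = 0.00900;  (-1·δr/r)² = (-1×0.0371)² = 0.00138
δa_c/a_c = √(0.0104) = 0.102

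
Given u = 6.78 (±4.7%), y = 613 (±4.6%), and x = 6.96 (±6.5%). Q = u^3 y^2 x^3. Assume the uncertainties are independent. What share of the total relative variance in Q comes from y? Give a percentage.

(δQ/Q)² = (3·δu/u)² + (2·δy/y)² + (3·δx/x)²
  u term: (3×0.0470)² = 0.0199
  y term: (2×0.0460)² = 0.00846
  x term: (3×0.0650)² = 0.0380
Total = 0.0664. Share from y = 0.00846/0.0664 = 0.128.

12.8%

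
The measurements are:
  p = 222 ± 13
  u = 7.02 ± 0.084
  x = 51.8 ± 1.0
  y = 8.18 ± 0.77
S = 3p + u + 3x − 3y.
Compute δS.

For a sum/difference, combine absolute errors in quadrature:
  (3·δp)² = 1520;  (δu)² = 0.00706;  (3·δx)² = 9.00;  (3·δy)² = 5.34
δS = √(1540) = 39.2

39.2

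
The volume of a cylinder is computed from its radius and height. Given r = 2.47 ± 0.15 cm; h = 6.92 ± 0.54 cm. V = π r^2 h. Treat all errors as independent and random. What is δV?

V is a product of powers, so relative uncertainties combine in quadrature:
  (2·δr/r)² = (2×0.0607)² = 0.0148;  (1·δh/h)² = (1×0.0780)² = 0.00609
δV/V = √(0.0208) = 0.144
V = 133 cm^3, so δV = 0.144 × 133 = 19.1 cm^3.

19.1 cm^3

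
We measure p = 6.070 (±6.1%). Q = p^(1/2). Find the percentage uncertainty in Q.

3.05%

Q ∝ p^(1/2), so δQ/Q = |½| · δp/p = 0.5 × 0.0610 = 0.0305.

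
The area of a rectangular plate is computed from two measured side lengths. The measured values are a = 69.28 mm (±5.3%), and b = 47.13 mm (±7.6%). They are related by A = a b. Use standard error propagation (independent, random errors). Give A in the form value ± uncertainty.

3265 ± 303 mm^2

Since A is a product/quotient, work with relative uncertainties:
  (1·δa/a)² = (1×0.0530)² = 0.00281;  (1·δb/b)² = (1×0.0760)² = 0.00578
δA/A = √(0.00858) = 0.0927
A = 3265 mm^2, so δA = 0.0927 × 3265 = 303 mm^2.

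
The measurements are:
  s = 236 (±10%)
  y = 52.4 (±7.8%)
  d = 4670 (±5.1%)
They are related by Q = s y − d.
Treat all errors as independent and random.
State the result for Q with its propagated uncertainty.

Let p = s·y = 12400. δp/p = √((1·δs/s)² + (1·δy/y)²) = √(0.0100 + 0.00608) = 0.127, so δp = 1570.
Q = p − d: δQ = √(δp² + δd²) = √(2.46e+06 + 56700) = 1590
Q = 7700.

7700 ± 1590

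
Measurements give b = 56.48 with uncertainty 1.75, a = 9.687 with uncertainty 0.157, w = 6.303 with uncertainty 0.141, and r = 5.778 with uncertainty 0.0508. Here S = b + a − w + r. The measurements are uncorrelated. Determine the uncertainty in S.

1.76

Absolute uncertainties add in quadrature for a linear combination:
  (δb)² = 3.06;  (δa)² = 0.0246;  (δw)² = 0.0199;  (δr)² = 0.00258
δS = √(3.11) = 1.76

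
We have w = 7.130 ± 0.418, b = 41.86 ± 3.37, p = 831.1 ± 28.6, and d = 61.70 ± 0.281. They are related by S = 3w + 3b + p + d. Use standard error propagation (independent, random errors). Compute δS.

30.4

Absolute uncertainties add in quadrature for a linear combination:
  (3·δw)² = 1.57;  (3·δb)² = 102;  (δp)² = 818;  (δd)² = 0.0790
δS = √(922) = 30.4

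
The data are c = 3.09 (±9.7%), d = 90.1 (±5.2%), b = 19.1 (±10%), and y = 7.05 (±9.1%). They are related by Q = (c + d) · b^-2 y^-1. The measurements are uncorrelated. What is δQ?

0.00817

Let u = c + d = 93.2. δu = √(δc² + δd²) = √(0.0898 + 22.0) = 4.69, so δu/u = 0.0504.
Q is then a monomial in u, b, y:
δQ/Q = √((δu/u)² + (-2·δb/b)² + (-1·δy/y)²) = √(0.00254 + 0.0400 + 0.00828) = 0.225
Q = 0.0362, so δQ = 0.225 × 0.0362 = 0.00817.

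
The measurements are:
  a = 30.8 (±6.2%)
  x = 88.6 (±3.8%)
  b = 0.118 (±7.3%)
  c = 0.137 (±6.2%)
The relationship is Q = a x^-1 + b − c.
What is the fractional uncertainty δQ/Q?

Let p = a·x^-1 = 0.348. δp/p = √((1·δa/a)² + (-1·δx/x)²) = √(0.00384 + 0.00144) = 0.0727, so δp = 0.0253.
Q = p + b − c: δQ = √(δp² + δb² + δc²) = √(0.000639 + 7.42e-05 + 7.21e-05) = 0.0280
Q = 0.329, so δQ/Q = 0.0280/0.329 = 0.0853.

0.0853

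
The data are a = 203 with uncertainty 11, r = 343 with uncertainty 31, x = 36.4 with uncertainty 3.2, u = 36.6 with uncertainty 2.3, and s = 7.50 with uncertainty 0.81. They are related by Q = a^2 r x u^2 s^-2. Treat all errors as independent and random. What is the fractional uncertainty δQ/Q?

0.300

Products/powers → add relative errors in quadrature, weighted by exponent:
  (2·δa/a)² = (2×0.0542)² = 0.0117;  (1·δr/r)² = (1×0.0904)² = 0.00817;  (1·δx/x)² = (1×0.0879)² = 0.00773;  (2·δu/u)² = (2×0.0628)² = 0.0158;  (-2·δs/s)² = (-2×0.108)² = 0.0467
δQ/Q = √(0.0901) = 0.300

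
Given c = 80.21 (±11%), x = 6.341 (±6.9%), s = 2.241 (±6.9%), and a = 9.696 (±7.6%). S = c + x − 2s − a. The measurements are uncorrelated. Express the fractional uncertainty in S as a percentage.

For a sum/difference, combine absolute errors in quadrature:
  (δc)² = 77.8;  (δx)² = 0.191;  (2·δs)² = 0.0956;  (δa)² = 0.543
δS = √(78.7) = 8.87
S = 72.37, so δS/S = 8.87/72.37 = 0.123.

12.3%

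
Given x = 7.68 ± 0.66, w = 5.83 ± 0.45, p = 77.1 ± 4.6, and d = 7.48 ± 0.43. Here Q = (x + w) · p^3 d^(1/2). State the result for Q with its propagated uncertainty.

Let u = x + w = 13.5. δu = √(δx² + δw²) = √(0.436 + 0.203) = 0.799, so δu/u = 0.0591.
Q is then a monomial in u, p, d:
δQ/Q = √((δu/u)² + (3·δp/p)² + (½·δd/d)²) = √(0.00350 + 0.0320 + 0.000826) = 0.191
Q = 1.69e+07, so δQ = 0.191 × 1.69e+07 = 3.23e+06.

(1.69 ± 0.323) × 10^7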